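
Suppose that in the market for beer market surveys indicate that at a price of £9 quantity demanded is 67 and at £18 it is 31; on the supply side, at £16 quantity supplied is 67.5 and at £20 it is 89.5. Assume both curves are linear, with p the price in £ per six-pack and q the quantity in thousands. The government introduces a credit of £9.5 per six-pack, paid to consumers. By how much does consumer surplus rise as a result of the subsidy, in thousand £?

Consumer surplus rises by £341 thousand.

Demand slope: (31 − 67)/(18 − 9) = -4, so qd = 103 − 4p.
Supply slope: (89.5 − 67.5)/(20 − 16) = 5.5, so qs = 5.5p − 20.5.
Without the subsidy, 103 − 4p = 5.5p − 20.5 gives 9.5p = 123.5, so p* = £13 and q* = 51.
With a per-unit subsidy paid to consumers, each effectively pays p − 9.5, so demand becomes qd = 103 − 4(p − 9.5).
Solving gives q = 73 with consumers paying £7.5 and sellers receiving £17 (the £9.5 wedge).
ΔCS is the trapezoid between Q = 73 and Q = 51 of height £5.5: ½ · (51 + 73) · 5.5 = £341.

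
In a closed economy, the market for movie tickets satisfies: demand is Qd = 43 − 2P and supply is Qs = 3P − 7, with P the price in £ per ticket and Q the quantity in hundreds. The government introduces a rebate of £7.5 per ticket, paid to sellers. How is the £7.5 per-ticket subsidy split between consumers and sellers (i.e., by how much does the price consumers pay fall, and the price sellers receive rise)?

Before the subsidy: set 43 − 2P = 3P − 7 → P* = £10, Q* = 23.
With a per-unit subsidy paid to sellers, each receives P + 7.5 per unit sold, so supply becomes Qs = 3(P + 7.5) − 7.
Solving gives Q = 32 with consumers paying £5.5 and sellers receiving £13 (the £7.5 wedge).
Gain to consumers: £4.5; to sellers: £3. (They sum to £7.5.)

Consumers gain £4.5 per ticket; sellers gain £3 per ticket.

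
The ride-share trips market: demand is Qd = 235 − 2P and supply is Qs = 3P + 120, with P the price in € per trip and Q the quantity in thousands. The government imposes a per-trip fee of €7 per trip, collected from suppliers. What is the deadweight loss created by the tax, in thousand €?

Deadweight loss = €29.4 thousand.

Without the tax, 235 − 2P = 3P + 120 gives 5P = 115, so P* = €23 and Q* = 189.
With the tax collected from suppliers, supply shifts: Qs = 3(P − 7) + 120.
New equilibrium: consumers pay €27.2, suppliers receive €20.2, Q = 180.6. (Wedge: Pb − Ps = 7.)
Quantity falls by |ΔQ| = |189 − 180.6| = 8.4.
DWL = ½ · t · |ΔQ| = ½ · 7 · 8.4 = €29.4.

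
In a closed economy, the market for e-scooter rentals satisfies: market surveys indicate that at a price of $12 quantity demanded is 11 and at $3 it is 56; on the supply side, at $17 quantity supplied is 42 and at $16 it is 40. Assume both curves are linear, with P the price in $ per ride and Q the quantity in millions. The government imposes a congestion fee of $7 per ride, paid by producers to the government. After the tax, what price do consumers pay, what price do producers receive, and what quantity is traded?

Demand slope: (56 − 11)/(3 − 12) = -5, so Qd = 71 − 5P.
Supply slope: (40 − 42)/(16 − 17) = 2, so Qs = 2P + 8.
Before the tax: set 71 − 5P = 2P + 8 → P* = $9, Q* = 26.
With the tax collected from producers, supply shifts: Qs = 2(P − 7) + 8.
New equilibrium: consumers pay $11, producers receive $4, Q = 16. (Wedge: Pb − Ps = 7.)
The less price-elastic side of the market bears the larger share of a per-unit tax.

Consumers pay $11; producers receive $4; quantity = 16.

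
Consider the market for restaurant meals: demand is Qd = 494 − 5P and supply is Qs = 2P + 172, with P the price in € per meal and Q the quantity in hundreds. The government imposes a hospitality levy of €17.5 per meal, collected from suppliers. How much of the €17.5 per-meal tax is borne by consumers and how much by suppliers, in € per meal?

Without the tax, 494 − 5P = 2P + 172 gives 7P = 322, so P* = €46 and Q* = 264.
With the tax collected from suppliers, supply shifts: Qs = 2(P − 17.5) + 172.
New equilibrium: consumers pay €51, suppliers receive €33.5, Q = 239. (Wedge: Pb − Ps = 17.5.)
Burden on consumers: €5; on suppliers: €12.5. (They sum to €17.5.)
The less price-elastic side of the market bears the larger share of a per-unit tax.

Consumers bear €5 per meal; suppliers bear €12.5 per meal.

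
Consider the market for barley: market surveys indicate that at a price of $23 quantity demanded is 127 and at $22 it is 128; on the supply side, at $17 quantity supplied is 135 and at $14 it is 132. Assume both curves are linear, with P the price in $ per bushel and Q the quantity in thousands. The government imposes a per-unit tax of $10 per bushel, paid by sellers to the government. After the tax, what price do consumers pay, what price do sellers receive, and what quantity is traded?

Consumers pay $21; sellers receive $11; quantity = 129.

Demand slope: (128 − 127)/(22 − 23) = -1, so Qd = 150 − P.
Supply slope: (132 − 135)/(14 − 17) = 1, so Qs = P + 118.
Without the tax, 150 − P = P + 118 gives 2P = 32, so P* = $16 and Q* = 134.
With the tax collected from sellers, supply shifts: Qs = (P − 10) + 118.
Solving gives Q = 129 with consumers paying $21 and sellers receiving $11 (the $10 wedge).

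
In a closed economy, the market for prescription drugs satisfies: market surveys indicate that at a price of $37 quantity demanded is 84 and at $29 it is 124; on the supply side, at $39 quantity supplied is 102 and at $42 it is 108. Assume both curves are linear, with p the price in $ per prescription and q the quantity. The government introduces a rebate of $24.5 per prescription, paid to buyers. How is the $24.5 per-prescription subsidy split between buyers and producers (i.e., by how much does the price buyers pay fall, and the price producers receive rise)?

Demand slope: (124 − 84)/(29 − 37) = -5, so qd = 269 − 5p.
Supply slope: (108 − 102)/(42 − 39) = 2, so qs = 2p + 24.
Without the subsidy, 269 − 5p = 2p + 24 gives 7p = 245, so p* = $35 and q* = 94.
With a per-unit subsidy paid to buyers, each effectively pays p − 24.5, so demand becomes qd = 269 − 5(p − 24.5).
New equilibrium: buyers pay $28, producers receive $52.5, q = 129. (Wedge: pb − ps = −24.5.)
Gain to buyers: $7; to producers: $17.5. (They sum to $24.5.)

Buyers gain $7 per prescription; producers gain $17.5 per prescription.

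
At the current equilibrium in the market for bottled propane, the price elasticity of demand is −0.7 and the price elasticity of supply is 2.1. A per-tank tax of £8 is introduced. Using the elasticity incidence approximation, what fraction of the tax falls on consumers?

Consumers' share ≈ 0.75.

Incidence ratio: consumers' share ≈ εs / (εs + |εd|) = 2.1 / (2.1 + 0.7) = 0.75.
Supply is the more elastic side, so consumers bear the larger share.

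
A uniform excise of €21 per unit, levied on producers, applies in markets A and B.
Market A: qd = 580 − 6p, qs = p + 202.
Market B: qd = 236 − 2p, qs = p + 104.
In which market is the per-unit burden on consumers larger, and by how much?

Market B, by €4.

Market A: pre-tax p* = €54, q* = 256; post-tax q = 238; per-unit burden on consumers = €3.
Market B: pre-tax p* = €44, q* = 148; post-tax q = 134; per-unit burden on consumers = €7.
Difference: €3 vs €7 → market B is larger by €4.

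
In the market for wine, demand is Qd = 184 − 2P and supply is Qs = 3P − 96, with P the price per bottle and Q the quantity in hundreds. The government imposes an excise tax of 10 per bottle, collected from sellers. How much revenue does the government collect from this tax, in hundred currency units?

Without the tax, 184 − 2P = 3P − 96 gives 5P = 280, so P* = 56 and Q* = 72.
With the tax collected from sellers, supply shifts: Qs = 3(P − 10) − 96.
Solving gives Q = 60 with buyers paying 62 and sellers receiving 52 (the 10 wedge).
Revenue = t · Q = 10 · 60 = 600.

Tax revenue = 600 hundred.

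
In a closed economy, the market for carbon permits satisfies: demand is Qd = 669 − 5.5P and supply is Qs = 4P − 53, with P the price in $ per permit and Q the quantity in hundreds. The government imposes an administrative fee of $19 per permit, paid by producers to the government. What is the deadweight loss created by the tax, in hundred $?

Without the tax, 669 − 5.5P = 4P − 53 gives 9.5P = 722, so P* = $76 and Q* = 251.
With the tax collected from producers, supply shifts: Qs = 4(P − 19) − 53.
New equilibrium: buyers pay $84, producers receive $65, Q = 207. (Wedge: Pb − Ps = 19.)
Quantity falls by |ΔQ| = |251 − 207| = 44.
DWL = ½ · t · |ΔQ| = ½ · 19 · 44 = $418.

Deadweight loss = $418 hundred.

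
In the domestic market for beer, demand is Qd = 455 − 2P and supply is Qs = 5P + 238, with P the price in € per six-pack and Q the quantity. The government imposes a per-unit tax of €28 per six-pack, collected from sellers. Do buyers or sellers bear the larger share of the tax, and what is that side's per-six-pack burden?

Buyers bear the larger share: €20 per six-pack.

Before the tax: set 455 − 2P = 5P + 238 → P* = €31, Q* = 393.
With the tax collected from sellers, supply shifts: Qs = 5(P − 28) + 238.
New equilibrium: buyers pay €51, sellers receive €23, Q = 353. (Wedge: Pb − Ps = 28.)
Per-six-pack burden: buyers €20, sellers €8.
Buyers take the larger share because demand is less price-elastic here (demand slope 2 vs supply slope 5).
The less price-elastic side of the market bears the larger share of a per-unit tax.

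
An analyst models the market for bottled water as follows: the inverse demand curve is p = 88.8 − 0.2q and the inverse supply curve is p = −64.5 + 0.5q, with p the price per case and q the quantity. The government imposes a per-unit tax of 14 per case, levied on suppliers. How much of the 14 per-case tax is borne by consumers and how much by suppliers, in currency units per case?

Consumers bear 4 per case; suppliers bear 10 per case.

Inverting to q(p) form: qd = 444 − 5p; qs = 2p + 129.
Before the tax: set 444 − 5p = 2p + 129 → p* = 45, q* = 219.
With the tax collected from suppliers, supply shifts: qs = 2(p − 14) + 129.
New equilibrium: consumers pay 49, suppliers receive 35, q = 199. (Wedge: pb − ps = 14.)
Burden on consumers: 4; on suppliers: 10. (They sum to 14.)
The less price-elastic side of the market bears the larger share of a per-unit tax.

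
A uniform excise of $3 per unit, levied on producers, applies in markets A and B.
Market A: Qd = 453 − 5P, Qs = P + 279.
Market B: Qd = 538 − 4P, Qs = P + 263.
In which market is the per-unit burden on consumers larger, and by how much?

Market B, by $0.1.

Market A: pre-tax P* = $29, Q* = 308; post-tax Q = 305.5; per-unit burden on consumers = $0.5.
Market B: pre-tax P* = $55, Q* = 318; post-tax Q = 315.6; per-unit burden on consumers = $0.6.
Difference: $0.5 vs $0.6 → market B is larger by $0.1.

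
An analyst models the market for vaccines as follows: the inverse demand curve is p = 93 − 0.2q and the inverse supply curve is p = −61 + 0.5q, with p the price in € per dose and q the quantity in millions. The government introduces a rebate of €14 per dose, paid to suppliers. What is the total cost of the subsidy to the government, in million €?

Government outlay = €3360 million.

Inverting to q(p) form: qd = 465 − 5p; qs = 2p + 122.
Without the subsidy, 465 − 5p = 2p + 122 gives 7p = 343, so p* = €49 and q* = 220.
With a per-unit subsidy paid to suppliers, each receives p + 14 per unit sold, so supply becomes qs = 2(p + 14) + 122.
Solving gives q = 240 with consumers paying €45 and suppliers receiving €59 (the €14 wedge).
Outlay = t · Q = 14 · 240 = €3360.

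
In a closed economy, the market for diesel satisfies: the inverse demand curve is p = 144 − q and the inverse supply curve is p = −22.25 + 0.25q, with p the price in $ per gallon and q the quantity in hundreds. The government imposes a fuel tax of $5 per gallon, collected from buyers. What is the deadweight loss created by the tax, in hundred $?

Deadweight loss = $10 hundred.

Inverting to q(p) form: qd = 144 − p; qs = 4p + 89.
Without the tax, 144 − p = 4p + 89 gives 5p = 55, so p* = $11 and q* = 133.
With the tax collected from buyers, demand (in seller-price terms) shifts: qd = 144 − (p + 5).
New equilibrium: buyers pay $15, sellers receive $10, q = 129. (Wedge: pb − ps = 5.)
Quantity falls by |ΔQ| = |133 − 129| = 4.
DWL = ½ · t · |ΔQ| = ½ · 5 · 4 = $10.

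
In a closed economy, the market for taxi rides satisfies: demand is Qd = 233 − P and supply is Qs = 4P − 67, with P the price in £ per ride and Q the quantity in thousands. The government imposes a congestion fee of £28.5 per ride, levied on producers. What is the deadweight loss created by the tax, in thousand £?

Without the tax, 233 − P = 4P − 67 gives 5P = 300, so P* = £60 and Q* = 173.
With the tax collected from producers, supply shifts: Qs = 4(P − 28.5) − 67.
New equilibrium: consumers pay £82.8, producers receive £54.3, Q = 150.2. (Wedge: Pb − Ps = 28.5.)
Quantity falls by |ΔQ| = |173 − 150.2| = 22.8.
DWL = ½ · t · |ΔQ| = ½ · 28.5 · 22.8 = £324.9.

Deadweight loss = £324.9 thousand.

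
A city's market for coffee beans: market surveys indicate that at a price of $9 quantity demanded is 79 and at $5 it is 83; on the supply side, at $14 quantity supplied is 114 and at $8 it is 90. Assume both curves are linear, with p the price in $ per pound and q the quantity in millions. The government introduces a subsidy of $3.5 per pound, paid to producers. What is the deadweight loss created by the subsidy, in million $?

Demand slope: (83 − 79)/(5 − 9) = -1, so qd = 88 − p.
Supply slope: (90 − 114)/(8 − 14) = 4, so qs = 4p + 58.
Before the subsidy: set 88 − p = 4p + 58 → p* = $6, q* = 82.
With a per-unit subsidy paid to producers, each receives p + 3.5 per unit sold, so supply becomes qs = 4(p + 3.5) + 58.
New equilibrium: buyers pay $3.2, producers receive $6.7, q = 84.8. (Wedge: pb − ps = −3.5.)
Quantity rises by |ΔQ| = |82 − 84.8| = 2.8.
DWL = ½ · t · |ΔQ| = ½ · 3.5 · 2.8 = $4.9.

Deadweight loss = $4.9 million.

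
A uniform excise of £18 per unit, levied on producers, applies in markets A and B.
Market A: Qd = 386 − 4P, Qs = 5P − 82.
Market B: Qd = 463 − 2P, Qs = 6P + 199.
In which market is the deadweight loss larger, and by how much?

Market A, by £117.

Market A: pre-tax P* = £52, Q* = 178; post-tax Q = 138; deadweight loss = £360.
Market B: pre-tax P* = £33, Q* = 397; post-tax Q = 370; deadweight loss = £243.
Difference: £360 vs £243 → market A is larger by £117.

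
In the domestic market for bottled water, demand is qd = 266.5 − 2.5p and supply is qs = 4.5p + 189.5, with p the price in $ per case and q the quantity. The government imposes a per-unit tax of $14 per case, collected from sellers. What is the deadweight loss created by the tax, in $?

Before the tax: set 266.5 − 2.5p = 4.5p + 189.5 → p* = $11, q* = 239.
With the tax collected from sellers, supply shifts: qs = 4.5(p − 14) + 189.5.
Solving gives q = 216.5 with buyers paying $20 and sellers receiving $6 (the $14 wedge).
Quantity falls by |ΔQ| = |239 − 216.5| = 22.5.
DWL = ½ · t · |ΔQ| = ½ · 14 · 22.5 = $157.5.

Deadweight loss = $157.5.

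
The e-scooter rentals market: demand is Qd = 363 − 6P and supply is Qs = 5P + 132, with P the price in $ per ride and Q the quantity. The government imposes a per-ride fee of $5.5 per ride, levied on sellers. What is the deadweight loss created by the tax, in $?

Before the tax: set 363 − 6P = 5P + 132 → P* = $21, Q* = 237.
With the tax collected from sellers, supply shifts: Qs = 5(P − 5.5) + 132.
New equilibrium: buyers pay $23.5, sellers receive $18, Q = 222. (Wedge: Pb − Ps = 5.5.)
Quantity falls by |ΔQ| = |237 − 222| = 15.
DWL = ½ · t · |ΔQ| = ½ · 5.5 · 15 = $41.25.

Deadweight loss = $41.25.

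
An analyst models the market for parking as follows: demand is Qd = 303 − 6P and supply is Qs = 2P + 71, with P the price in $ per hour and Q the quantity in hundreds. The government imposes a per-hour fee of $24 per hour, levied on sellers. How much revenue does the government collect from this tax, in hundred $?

Without the tax, 303 − 6P = 2P + 71 gives 8P = 232, so P* = $29 and Q* = 129.
With the tax collected from sellers, supply shifts: Qs = 2(P − 24) + 71.
New equilibrium: buyers pay $35, sellers receive $11, Q = 93. (Wedge: Pb − Ps = 24.)
Revenue = t · Q = 24 · 93 = $2232.

Tax revenue = $2232 hundred.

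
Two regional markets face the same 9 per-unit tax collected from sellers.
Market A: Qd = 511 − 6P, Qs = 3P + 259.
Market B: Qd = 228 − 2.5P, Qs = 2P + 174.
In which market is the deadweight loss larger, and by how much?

Market A: pre-tax P* = 28, Q* = 343; post-tax Q = 325; deadweight loss = 81.
Market B: pre-tax P* = 12, Q* = 198; post-tax Q = 188; deadweight loss = 45.
Difference: 81 vs 45 → market A is larger by 36.

Market A, by 36.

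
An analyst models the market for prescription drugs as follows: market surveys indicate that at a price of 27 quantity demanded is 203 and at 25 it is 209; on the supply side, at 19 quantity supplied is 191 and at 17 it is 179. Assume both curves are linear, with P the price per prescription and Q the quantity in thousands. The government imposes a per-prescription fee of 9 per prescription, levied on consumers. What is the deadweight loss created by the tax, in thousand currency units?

Deadweight loss = 81 thousand.

Demand slope: (209 − 203)/(25 − 27) = -3, so Qd = 284 − 3P.
Supply slope: (179 − 191)/(17 − 19) = 6, so Qs = 6P + 77.
Without the tax, 284 − 3P = 6P + 77 gives 9P = 207, so P* = 23 and Q* = 215.
With the tax collected from consumers, demand (in seller-price terms) shifts: Qd = 284 − 3(P + 9).
Solving gives Q = 197 with consumers paying 29 and producers receiving 20 (the 9 wedge).
Quantity falls by |ΔQ| = |215 − 197| = 18.
DWL = ½ · t · |ΔQ| = ½ · 9 · 18 = 81.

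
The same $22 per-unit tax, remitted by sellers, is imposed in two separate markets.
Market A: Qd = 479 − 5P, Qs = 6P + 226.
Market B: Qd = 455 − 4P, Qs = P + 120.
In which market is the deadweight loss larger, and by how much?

Market A: pre-tax P* = $23, Q* = 364; post-tax Q = 304; deadweight loss = $660.
Market B: pre-tax P* = $67, Q* = 187; post-tax Q = 169.4; deadweight loss = $193.6.
Difference: $660 vs $193.6 → market A is larger by $466.4.

Market A, by $466.4.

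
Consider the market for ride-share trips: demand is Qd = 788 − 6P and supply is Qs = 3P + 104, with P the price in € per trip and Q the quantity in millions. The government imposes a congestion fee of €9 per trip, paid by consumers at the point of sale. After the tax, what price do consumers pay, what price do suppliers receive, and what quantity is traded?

Before the tax: set 788 − 6P = 3P + 104 → P* = €76, Q* = 332.
With the tax collected from consumers, demand (in seller-price terms) shifts: Qd = 788 − 6(P + 9).
Solving gives Q = 314 with consumers paying €79 and suppliers receiving €70 (the €9 wedge).
The less price-elastic side of the market bears the larger share of a per-unit tax.

Consumers pay €79; suppliers receive €70; quantity = 314.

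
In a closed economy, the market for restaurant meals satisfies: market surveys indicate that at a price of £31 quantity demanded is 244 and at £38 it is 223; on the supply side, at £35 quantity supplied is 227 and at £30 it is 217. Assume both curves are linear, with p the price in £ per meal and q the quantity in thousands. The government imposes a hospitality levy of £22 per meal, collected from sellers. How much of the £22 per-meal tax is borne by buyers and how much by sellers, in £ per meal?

Demand slope: (223 − 244)/(38 − 31) = -3, so qd = 337 − 3p.
Supply slope: (217 − 227)/(30 − 35) = 2, so qs = 2p + 157.
Without the tax, 337 − 3p = 2p + 157 gives 5p = 180, so p* = £36 and q* = 229.
With the tax collected from sellers, supply shifts: qs = 2(p − 22) + 157.
New equilibrium: buyers pay £44.8, sellers receive £22.8, q = 202.6. (Wedge: pb − ps = 22.)
Burden on buyers: £8.8; on sellers: £13.2. (They sum to £22.)
The less price-elastic side of the market bears the larger share of a per-unit tax.

Buyers bear £8.8 per meal; sellers bear £13.2 per meal.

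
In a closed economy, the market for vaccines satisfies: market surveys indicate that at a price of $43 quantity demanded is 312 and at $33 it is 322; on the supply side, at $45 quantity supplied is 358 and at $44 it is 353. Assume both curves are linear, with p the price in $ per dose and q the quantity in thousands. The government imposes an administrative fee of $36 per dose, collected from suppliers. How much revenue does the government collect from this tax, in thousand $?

Demand slope: (322 − 312)/(33 − 43) = -1, so qd = 355 − p.
Supply slope: (353 − 358)/(44 − 45) = 5, so qs = 5p + 133.
Without the tax, 355 − p = 5p + 133 gives 6p = 222, so p* = $37 and q* = 318.
With the tax collected from suppliers, supply shifts: qs = 5(p − 36) + 133.
Solving gives q = 288 with buyers paying $67 and suppliers receiving $31 (the $36 wedge).
Revenue = t · Q = 36 · 288 = $10368.

Tax revenue = $10368 thousand.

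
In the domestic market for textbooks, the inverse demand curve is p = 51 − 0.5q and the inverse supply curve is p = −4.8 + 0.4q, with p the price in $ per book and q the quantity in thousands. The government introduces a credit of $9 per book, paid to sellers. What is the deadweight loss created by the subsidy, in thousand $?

Deadweight loss = $45 thousand.

Inverting to q(p) form: qd = 102 − 2p; qs = 2.5p + 12.
Without the subsidy, 102 − 2p = 2.5p + 12 gives 4.5p = 90, so p* = $20 and q* = 62.
With a per-unit subsidy paid to sellers, each receives p + 9 per unit sold, so supply becomes qs = 2.5(p + 9) + 12.
New equilibrium: buyers pay $15, sellers receive $24, q = 72. (Wedge: pb − ps = −9.)
Quantity rises by |ΔQ| = |62 − 72| = 10.
DWL = ½ · t · |ΔQ| = ½ · 9 · 10 = $45.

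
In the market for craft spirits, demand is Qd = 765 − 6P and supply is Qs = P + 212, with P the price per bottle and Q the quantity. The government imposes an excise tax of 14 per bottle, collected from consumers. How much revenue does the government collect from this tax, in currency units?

Tax revenue = 3906.

Before the tax: set 765 − 6P = P + 212 → P* = 79, Q* = 291.
With the tax collected from consumers, demand (in seller-price terms) shifts: Qd = 765 − 6(P + 14).
Solving gives Q = 279 with consumers paying 81 and producers receiving 67 (the 14 wedge).
Revenue = t · Q = 14 · 279 = 3906.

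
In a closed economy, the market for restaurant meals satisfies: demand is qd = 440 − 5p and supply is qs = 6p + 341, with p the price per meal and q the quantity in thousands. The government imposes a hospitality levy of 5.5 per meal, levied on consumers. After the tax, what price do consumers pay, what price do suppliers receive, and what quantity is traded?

Without the tax, 440 − 5p = 6p + 341 gives 11p = 99, so p* = 9 and q* = 395.
With the tax collected from consumers, demand (in seller-price terms) shifts: qd = 440 − 5(p + 5.5).
Solving gives q = 380 with consumers paying 12 and suppliers receiving 6.5 (the 5.5 wedge).
The less price-elastic side of the market bears the larger share of a per-unit tax.

Consumers pay 12; suppliers receive 6.5; quantity = 380.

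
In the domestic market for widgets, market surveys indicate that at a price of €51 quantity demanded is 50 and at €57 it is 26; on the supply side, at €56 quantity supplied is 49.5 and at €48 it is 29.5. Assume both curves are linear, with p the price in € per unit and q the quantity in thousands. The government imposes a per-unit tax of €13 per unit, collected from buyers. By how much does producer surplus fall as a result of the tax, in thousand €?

Demand slope: (26 − 50)/(57 − 51) = -4, so qd = 254 − 4p.
Supply slope: (29.5 − 49.5)/(48 − 56) = 2.5, so qs = 2.5p − 90.5.
Without the tax, 254 − 4p = 2.5p − 90.5 gives 6.5p = 344.5, so p* = €53 and q* = 42.
With the tax collected from buyers, demand (in seller-price terms) shifts: qd = 254 − 4(p + 13).
New equilibrium: buyers pay €58, sellers receive €45, q = 22. (Wedge: pb − ps = 13.)
ΔPS is the trapezoid between Q = 22 and Q = 42 of height €8: ½ · (42 + 22) · 8 = €256.

Producer surplus falls by €256 thousand.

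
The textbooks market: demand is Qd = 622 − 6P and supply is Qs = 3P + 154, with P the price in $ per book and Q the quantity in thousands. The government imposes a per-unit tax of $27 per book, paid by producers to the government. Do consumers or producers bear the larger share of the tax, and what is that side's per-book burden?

Without the tax, 622 − 6P = 3P + 154 gives 9P = 468, so P* = $52 and Q* = 310.
With the tax collected from producers, supply shifts: Qs = 3(P − 27) + 154.
Solving gives Q = 256 with consumers paying $61 and producers receiving $34 (the $27 wedge).
Per-book burden: consumers $9, producers $18.
Producers take the larger share because supply is less price-elastic here (demand slope 6 vs supply slope 3).
The less price-elastic side of the market bears the larger share of a per-unit tax.

Producers bear the larger share: $18 per book.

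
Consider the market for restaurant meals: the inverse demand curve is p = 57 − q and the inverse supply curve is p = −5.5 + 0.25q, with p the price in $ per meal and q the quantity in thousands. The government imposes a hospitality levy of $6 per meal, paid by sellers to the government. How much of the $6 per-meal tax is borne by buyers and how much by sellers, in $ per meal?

Rewrite in direct form: qd = 57 − p and qs = 4p + 22.
Before the tax: set 57 − p = 4p + 22 → p* = $7, q* = 50.
With the tax collected from sellers, supply shifts: qs = 4(p − 6) + 22.
Solving gives q = 45.2 with buyers paying $11.8 and sellers receiving $5.8 (the $6 wedge).
Burden on buyers: $4.8; on sellers: $1.2. (They sum to $6.)
The less price-elastic side of the market bears the larger share of a per-unit tax.

Buyers bear $4.8 per meal; sellers bear $1.2 per meal.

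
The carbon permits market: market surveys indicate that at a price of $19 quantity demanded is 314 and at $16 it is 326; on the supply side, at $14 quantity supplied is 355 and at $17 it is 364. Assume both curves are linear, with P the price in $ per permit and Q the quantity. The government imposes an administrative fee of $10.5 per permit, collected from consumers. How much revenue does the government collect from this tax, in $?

Tax revenue = $3444.

Demand slope: (326 − 314)/(16 − 19) = -4, so Qd = 390 − 4P.
Supply slope: (364 − 355)/(17 − 14) = 3, so Qs = 3P + 313.
Before the tax: set 390 − 4P = 3P + 313 → P* = $11, Q* = 346.
With the tax collected from consumers, demand (in seller-price terms) shifts: Qd = 390 − 4(P + 10.5).
New equilibrium: consumers pay $15.5, suppliers receive $5, Q = 328. (Wedge: Pb − Ps = 10.5.)
Revenue = t · Q = 10.5 · 328 = $3444.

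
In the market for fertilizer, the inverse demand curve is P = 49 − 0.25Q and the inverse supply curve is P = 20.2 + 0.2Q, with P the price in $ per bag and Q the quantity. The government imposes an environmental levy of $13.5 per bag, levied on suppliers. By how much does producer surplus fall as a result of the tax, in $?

Inverting to Q(P) form: Qd = 196 − 4P; Qs = 5P − 101.
Without the tax, 196 − 4P = 5P − 101 gives 9P = 297, so P* = $33 and Q* = 64.
With the tax collected from suppliers, supply shifts: Qs = 5(P − 13.5) − 101.
New equilibrium: buyers pay $40.5, suppliers receive $27, Q = 34. (Wedge: Pb − Ps = 13.5.)
ΔPS is the trapezoid between Q = 34 and Q = 64 of height $6: ½ · (64 + 34) · 6 = $294.

Producer surplus falls by $294.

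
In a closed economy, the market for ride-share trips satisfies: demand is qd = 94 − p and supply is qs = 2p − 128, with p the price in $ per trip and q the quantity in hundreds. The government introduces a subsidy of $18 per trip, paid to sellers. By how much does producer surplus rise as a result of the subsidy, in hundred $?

Without the subsidy, 94 − p = 2p − 128 gives 3p = 222, so p* = $74 and q* = 20.
With a per-unit subsidy paid to sellers, each receives p + 18 per unit sold, so supply becomes qs = 2(p + 18) − 128.
New equilibrium: consumers pay $62, sellers receive $80, q = 32. (Wedge: pb − ps = −18.)
ΔPS is the trapezoid between Q = 32 and Q = 20 of height $6: ½ · (20 + 32) · 6 = $156.

Producer surplus rises by $156 hundred.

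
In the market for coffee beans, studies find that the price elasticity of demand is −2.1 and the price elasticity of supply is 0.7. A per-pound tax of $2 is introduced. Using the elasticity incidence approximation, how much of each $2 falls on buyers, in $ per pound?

Incidence ratio: buyers' share ≈ εs / (εs + |εd|) = 0.7 / (0.7 + 2.1) = 0.25.
So buyers bear ≈ 0.25 × $2 = $0.5; sellers bear $1.5.

Buyers bear ≈ $0.5 per pound.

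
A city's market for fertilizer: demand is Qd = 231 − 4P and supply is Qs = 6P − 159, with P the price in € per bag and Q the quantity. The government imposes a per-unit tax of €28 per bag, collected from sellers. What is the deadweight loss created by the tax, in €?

Without the tax, 231 − 4P = 6P − 159 gives 10P = 390, so P* = €39 and Q* = 75.
With the tax collected from sellers, supply shifts: Qs = 6(P − 28) − 159.
Solving gives Q = 7.8 with buyers paying €55.8 and sellers receiving €27.8 (the €28 wedge).
Quantity falls by |ΔQ| = |75 − 7.8| = 67.2.
DWL = ½ · t · |ΔQ| = ½ · 28 · 67.2 = €940.8.

Deadweight loss = €940.8.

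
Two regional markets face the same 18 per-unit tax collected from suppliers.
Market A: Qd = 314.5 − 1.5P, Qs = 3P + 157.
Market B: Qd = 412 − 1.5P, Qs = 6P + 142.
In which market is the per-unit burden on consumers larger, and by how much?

Market A: pre-tax P* = 35, Q* = 262; post-tax Q = 244; per-unit burden on consumers = 12.
Market B: pre-tax P* = 36, Q* = 358; post-tax Q = 336.4; per-unit burden on consumers = 14.4.
Difference: 12 vs 14.4 → market B is larger by 2.4.

Market B, by 2.4.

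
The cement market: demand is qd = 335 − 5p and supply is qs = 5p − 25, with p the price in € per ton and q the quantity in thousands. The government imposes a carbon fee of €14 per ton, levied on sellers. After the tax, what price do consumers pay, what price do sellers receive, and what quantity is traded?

Without the tax, 335 − 5p = 5p − 25 gives 10p = 360, so p* = €36 and q* = 155.
With the tax collected from sellers, supply shifts: qs = 5(p − 14) − 25.
New equilibrium: consumers pay €43, sellers receive €29, q = 120. (Wedge: pb − ps = 14.)

Consumers pay €43; sellers receive €29; quantity = 120.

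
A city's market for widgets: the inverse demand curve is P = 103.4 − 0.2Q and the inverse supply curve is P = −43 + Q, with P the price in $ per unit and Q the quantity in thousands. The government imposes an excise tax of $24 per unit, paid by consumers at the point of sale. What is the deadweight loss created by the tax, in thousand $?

Deadweight loss = $240 thousand.

Inverting to Q(P) form: Qd = 517 − 5P; Qs = P + 43.
Without the tax, 517 − 5P = P + 43 gives 6P = 474, so P* = $79 and Q* = 122.
With the tax collected from consumers, demand (in seller-price terms) shifts: Qd = 517 − 5(P + 24).
Solving gives Q = 102 with consumers paying $83 and sellers receiving $59 (the $24 wedge).
Quantity falls by |ΔQ| = |122 − 102| = 20.
DWL = ½ · t · |ΔQ| = ½ · 24 · 20 = $240.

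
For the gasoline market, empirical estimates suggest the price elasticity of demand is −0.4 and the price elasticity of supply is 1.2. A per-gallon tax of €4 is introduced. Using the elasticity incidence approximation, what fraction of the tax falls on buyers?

Incidence ratio: buyers' share ≈ εs / (εs + |εd|) = 1.2 / (1.2 + 0.4) = 0.75.
Supply is the more elastic side, so buyers bear the larger share.

Buyers' share ≈ 0.75.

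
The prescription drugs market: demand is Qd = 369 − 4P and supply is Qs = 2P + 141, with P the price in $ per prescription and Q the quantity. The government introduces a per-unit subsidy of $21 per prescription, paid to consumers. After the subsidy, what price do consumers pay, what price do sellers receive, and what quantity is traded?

Consumers pay $31; sellers receive $52; quantity = 245.

Without the subsidy, 369 − 4P = 2P + 141 gives 6P = 228, so P* = $38 and Q* = 217.
With a per-unit subsidy paid to consumers, each effectively pays P − 21, so demand becomes Qd = 369 − 4(P − 21).
Solving gives Q = 245 with consumers paying $31 and sellers receiving $52 (the $21 wedge).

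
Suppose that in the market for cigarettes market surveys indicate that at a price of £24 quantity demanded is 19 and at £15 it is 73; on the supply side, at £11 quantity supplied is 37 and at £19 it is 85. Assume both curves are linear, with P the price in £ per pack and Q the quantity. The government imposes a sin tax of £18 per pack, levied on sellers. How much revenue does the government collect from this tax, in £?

Demand slope: (73 − 19)/(15 − 24) = -6, so Qd = 163 − 6P.
Supply slope: (85 − 37)/(19 − 11) = 6, so Qs = 6P − 29.
Without the tax, 163 − 6P = 6P − 29 gives 12P = 192, so P* = £16 and Q* = 67.
With the tax collected from sellers, supply shifts: Qs = 6(P − 18) − 29.
New equilibrium: buyers pay £25, sellers receive £7, Q = 13. (Wedge: Pb − Ps = 18.)
Revenue = t · Q = 18 · 13 = £234.

Tax revenue = £234.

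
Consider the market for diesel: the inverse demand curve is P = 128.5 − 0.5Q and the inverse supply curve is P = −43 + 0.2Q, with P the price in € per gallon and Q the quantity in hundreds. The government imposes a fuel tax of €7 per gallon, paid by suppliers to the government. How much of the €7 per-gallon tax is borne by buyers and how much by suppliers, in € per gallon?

Buyers bear €5 per gallon; suppliers bear €2 per gallon.

Rewrite in direct form: Qd = 257 − 2P and Qs = 5P + 215.
Before the tax: set 257 − 2P = 5P + 215 → P* = €6, Q* = 245.
With the tax collected from suppliers, supply shifts: Qs = 5(P − 7) + 215.
New equilibrium: buyers pay €11, suppliers receive €4, Q = 235. (Wedge: Pb − Ps = 7.)
Burden on buyers: €5; on suppliers: €2. (They sum to €7.)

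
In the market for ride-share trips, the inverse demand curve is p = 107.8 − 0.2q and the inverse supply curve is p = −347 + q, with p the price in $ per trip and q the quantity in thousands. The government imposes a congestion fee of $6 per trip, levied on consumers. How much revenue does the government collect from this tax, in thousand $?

Inverting to q(p) form: qd = 539 − 5p; qs = p + 347.
Without the tax, 539 − 5p = p + 347 gives 6p = 192, so p* = $32 and q* = 379.
With the tax collected from consumers, demand (in seller-price terms) shifts: qd = 539 − 5(p + 6).
Solving gives q = 374 with consumers paying $33 and suppliers receiving $27 (the $6 wedge).
Revenue = t · Q = 6 · 374 = $2244.

Tax revenue = $2244 thousand.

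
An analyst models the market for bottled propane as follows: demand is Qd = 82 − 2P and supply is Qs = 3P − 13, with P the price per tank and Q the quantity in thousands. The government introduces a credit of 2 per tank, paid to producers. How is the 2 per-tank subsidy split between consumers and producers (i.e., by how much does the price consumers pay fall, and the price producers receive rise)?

Consumers gain 1.2 per tank; producers gain 0.8 per tank.

Before the subsidy: set 82 − 2P = 3P − 13 → P* = 19, Q* = 44.
With a per-unit subsidy paid to producers, each receives P + 2 per unit sold, so supply becomes Qs = 3(P + 2) − 13.
Solving gives Q = 46.4 with consumers paying 17.8 and producers receiving 19.8 (the 2 wedge).
Gain to consumers: 1.2; to producers: 0.8. (They sum to 2.)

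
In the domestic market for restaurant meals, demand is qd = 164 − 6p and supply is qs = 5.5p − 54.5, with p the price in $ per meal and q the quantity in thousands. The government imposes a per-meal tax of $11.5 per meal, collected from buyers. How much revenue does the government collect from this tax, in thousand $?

Tax revenue = $195.5 thousand.

Without the tax, 164 − 6p = 5.5p − 54.5 gives 11.5p = 218.5, so p* = $19 and q* = 50.
With the tax collected from buyers, demand (in seller-price terms) shifts: qd = 164 − 6(p + 11.5).
Solving gives q = 17 with buyers paying $24.5 and sellers receiving $13 (the $11.5 wedge).
Revenue = t · Q = 11.5 · 17 = $195.5.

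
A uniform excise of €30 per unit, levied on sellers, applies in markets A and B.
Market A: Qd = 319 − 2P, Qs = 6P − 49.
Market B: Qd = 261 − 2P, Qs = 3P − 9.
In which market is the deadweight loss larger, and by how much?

Market A: pre-tax P* = €46, Q* = 227; post-tax Q = 182; deadweight loss = €675.
Market B: pre-tax P* = €54, Q* = 153; post-tax Q = 117; deadweight loss = €540.
Difference: €675 vs €540 → market A is larger by €135.

Market A, by €135.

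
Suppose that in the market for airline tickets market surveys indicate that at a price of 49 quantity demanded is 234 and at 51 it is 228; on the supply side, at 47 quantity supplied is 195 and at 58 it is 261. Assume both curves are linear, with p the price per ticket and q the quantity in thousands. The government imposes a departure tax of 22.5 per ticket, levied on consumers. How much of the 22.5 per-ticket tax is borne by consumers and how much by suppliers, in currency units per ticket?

Consumers bear 15 per ticket; suppliers bear 7.5 per ticket.

Demand slope: (228 − 234)/(51 − 49) = -3, so qd = 381 − 3p.
Supply slope: (261 − 195)/(58 − 47) = 6, so qs = 6p − 87.
Without the tax, 381 − 3p = 6p − 87 gives 9p = 468, so p* = 52 and q* = 225.
With the tax collected from consumers, demand (in seller-price terms) shifts: qd = 381 − 3(p + 22.5).
Solving gives q = 180 with consumers paying 67 and suppliers receiving 44.5 (the 22.5 wedge).
Burden on consumers: 15; on suppliers: 7.5. (They sum to 22.5.)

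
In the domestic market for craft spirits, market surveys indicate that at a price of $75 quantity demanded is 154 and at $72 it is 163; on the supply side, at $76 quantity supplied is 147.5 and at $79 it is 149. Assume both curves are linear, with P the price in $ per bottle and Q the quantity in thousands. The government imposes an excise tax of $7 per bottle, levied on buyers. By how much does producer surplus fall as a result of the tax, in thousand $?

Demand slope: (163 − 154)/(72 − 75) = -3, so Qd = 379 − 3P.
Supply slope: (149 − 147.5)/(79 − 76) = 0.5, so Qs = 0.5P + 109.5.
Before the tax: set 379 − 3P = 0.5P + 109.5 → P* = $77, Q* = 148.
With the tax collected from buyers, demand (in seller-price terms) shifts: Qd = 379 − 3(P + 7).
New equilibrium: buyers pay $78, suppliers receive $71, Q = 145. (Wedge: Pb − Ps = 7.)
ΔPS is the trapezoid between Q = 145 and Q = 148 of height $6: ½ · (148 + 145) · 6 = $879.

Producer surplus falls by $879 thousand.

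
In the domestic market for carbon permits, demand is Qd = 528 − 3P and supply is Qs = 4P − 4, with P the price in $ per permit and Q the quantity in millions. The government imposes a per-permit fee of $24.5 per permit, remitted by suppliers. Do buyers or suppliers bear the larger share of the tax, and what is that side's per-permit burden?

Buyers bear the larger share: $14 per permit.

Before the tax: set 528 − 3P = 4P − 4 → P* = $76, Q* = 300.
With the tax collected from suppliers, supply shifts: Qs = 4(P − 24.5) − 4.
Solving gives Q = 258 with buyers paying $90 and suppliers receiving $65.5 (the $24.5 wedge).
Per-permit burden: buyers $14, suppliers $10.5.
Buyers take the larger share because demand is less price-elastic here (demand slope 3 vs supply slope 4).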